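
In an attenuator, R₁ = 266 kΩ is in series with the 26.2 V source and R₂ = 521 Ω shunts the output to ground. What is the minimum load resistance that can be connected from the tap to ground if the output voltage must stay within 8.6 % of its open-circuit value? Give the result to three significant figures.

Output resistance R_th = R₁‖R₂ = (266000 × 521)/266500 = 520.0 Ω.
The fractional drop is R_th/(R_th + R_L); requiring this ≤ 0.0860 gives R_L ≥ R_th(1/0.0860 − 1) = 520.0 × 10.63 = 5.53 kΩ.

R_L(min) ≈ 5.53 kΩ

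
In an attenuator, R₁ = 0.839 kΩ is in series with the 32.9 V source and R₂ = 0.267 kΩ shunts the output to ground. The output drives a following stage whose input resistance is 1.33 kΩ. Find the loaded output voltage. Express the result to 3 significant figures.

V_out ≈ 6.89 V

The load sits in parallel with R₂: R₂‖R_L = (267 × 1330) / (267 + 1330) = 222.4 Ω.
V_out = 32.9 × 222.4 / (839 + 222.4) = 32.9 × 222.4/1061 = 6.89 V.
(Unloaded it would have been 7.94 V.)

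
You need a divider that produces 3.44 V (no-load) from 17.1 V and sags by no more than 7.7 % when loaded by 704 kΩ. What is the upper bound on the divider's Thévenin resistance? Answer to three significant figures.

Loading drop = R_th/(R_th + R_L) ≤ 0.0770, so R_th ≤ R_L · ε/(1−ε) = 704 kΩ × 0.0770/0.9230 = 58.7 kΩ.
(Any R1, R2 with R2/(R1+R2) = 0.201 and R1‖R2 ≤ 58.7 kΩ will meet the spec.)

R_th ≤ 58.7 kΩ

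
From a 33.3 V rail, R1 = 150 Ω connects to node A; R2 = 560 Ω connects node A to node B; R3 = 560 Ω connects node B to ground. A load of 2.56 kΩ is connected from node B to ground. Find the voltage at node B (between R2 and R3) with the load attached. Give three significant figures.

V ≈ 13.1 V

At node B, R3 is in parallel with the load: R3‖R_L = 459.5 Ω.
Below node A the resistance is R2 + (R3‖R_L) = 1019 Ω, so V_A = 33.3 × 1019/1169 = 29.03 V.
Then V_B = V_A × (R3‖R_L)/(R2 + R3‖R_L) = 29.03 × 459.5/1019 = 13.1 V.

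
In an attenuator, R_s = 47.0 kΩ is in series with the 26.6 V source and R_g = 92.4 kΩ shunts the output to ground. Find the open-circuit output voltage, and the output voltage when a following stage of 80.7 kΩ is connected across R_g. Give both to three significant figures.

Unloaded: 17.6 V; loaded: 12.7 V

Open-circuit: V = 26.6 × 92.4/(47.0 + 92.4) = 17.6 V.
With the load, R_g becomes R_g‖R_L = 43.08 kΩ, so V = 26.6 × 43.08/90.08 = 12.7 V.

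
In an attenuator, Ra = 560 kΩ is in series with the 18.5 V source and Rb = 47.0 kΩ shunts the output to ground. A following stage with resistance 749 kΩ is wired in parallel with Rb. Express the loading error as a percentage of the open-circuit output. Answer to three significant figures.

The divider's output (Thévenin) resistance is Ra‖Rb = 43.36 kΩ.
Fractional drop under load = R_th/(R_th + R_L) = 43.36 / (43.36 + 749) = 0.05472.
So the output falls by 5.47 %.

5.47 %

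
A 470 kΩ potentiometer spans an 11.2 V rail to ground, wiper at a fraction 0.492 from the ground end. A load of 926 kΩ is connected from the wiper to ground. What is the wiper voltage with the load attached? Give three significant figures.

The wiper splits the pot into (1−α)R = 238.8 kΩ above and αR = 231.2 kΩ below.
Lower section ‖ load = 185.0 kΩ.
V_wiper = 11.2 × 185.0/(238.8 + 185.0) = 4.89 V.

V ≈ 4.89 V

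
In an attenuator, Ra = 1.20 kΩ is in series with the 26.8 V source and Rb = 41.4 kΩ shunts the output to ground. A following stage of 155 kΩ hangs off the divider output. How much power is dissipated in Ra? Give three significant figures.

P ≈ 0.751 mW

Total resistance from the source is Ra + (Rb‖R_L) = 33.87 kΩ, so I = 26.8/33.87 kΩ = 0.7912 mA.
P = I²·Ra = (0.7912 mA)² × 1.20 kΩ = 0.751 mW.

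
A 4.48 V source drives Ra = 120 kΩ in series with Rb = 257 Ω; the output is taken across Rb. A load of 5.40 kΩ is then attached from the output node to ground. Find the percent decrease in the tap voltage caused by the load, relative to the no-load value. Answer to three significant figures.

4.53 %

The divider's output (Thévenin) resistance is Ra‖Rb = 256.5 Ω.
Fractional drop under load = R_th/(R_th + R_L) = 256.5 / (256.5 + 5400) = 0.04534.
So the output falls by 4.53 %.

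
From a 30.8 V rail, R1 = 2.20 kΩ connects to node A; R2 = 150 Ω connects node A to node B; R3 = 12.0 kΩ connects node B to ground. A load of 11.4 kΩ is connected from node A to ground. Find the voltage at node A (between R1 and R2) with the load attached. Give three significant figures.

V ≈ 22.4 V

Below node A the series string R2+R3 = 12150 Ω sits in parallel with the 11400 Ω load: 5882 Ω.
V_A = 30.8 × 5882/(2200 + 5882) = 22.4 V.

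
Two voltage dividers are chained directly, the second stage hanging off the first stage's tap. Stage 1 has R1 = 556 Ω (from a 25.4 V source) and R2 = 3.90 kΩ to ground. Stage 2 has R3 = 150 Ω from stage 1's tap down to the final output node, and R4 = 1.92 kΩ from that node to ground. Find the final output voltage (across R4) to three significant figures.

V_out ≈ 16.7 V

Stage 2 presents R3+R4 = 2070 Ω as a load on stage 1's tap.
Stage 1's lower leg becomes R2‖(R3+R4) = 1352 Ω, so V_mid = 25.4 × 1352/1908 = 18.00 V.
Stage 2 is itself unloaded: V_out = V_mid × R4/(R3+R4) = 18.00 × 1920/2070 = 16.7 V.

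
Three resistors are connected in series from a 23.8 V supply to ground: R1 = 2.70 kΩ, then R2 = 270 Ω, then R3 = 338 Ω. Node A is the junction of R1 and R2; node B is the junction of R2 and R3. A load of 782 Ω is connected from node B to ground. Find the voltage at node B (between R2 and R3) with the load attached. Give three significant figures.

At node B, R3 is in parallel with the load: R3‖R_L = 236.0 Ω.
Below node A the resistance is R2 + (R3‖R_L) = 506.0 Ω, so V_A = 23.8 × 506.0/3206 = 3.756 V.
Then V_B = V_A × (R3‖R_L)/(R2 + R3‖R_L) = 3.756 × 236.0/506.0 = 1.75 V.

V ≈ 1.75 V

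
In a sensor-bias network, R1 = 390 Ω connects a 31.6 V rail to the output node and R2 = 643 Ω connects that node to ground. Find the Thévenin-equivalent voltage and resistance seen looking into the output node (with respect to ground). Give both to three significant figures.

V_th = 19.7 V, R_th = 243 Ω

V_th is the open-circuit tap voltage: 31.6 × 643/(390 + 643) = 19.7 V.
With the supply zeroed, R1 and R2 appear in parallel from the tap: R_th = R1‖R2 = (390 × 643)/1033 = 243 Ω.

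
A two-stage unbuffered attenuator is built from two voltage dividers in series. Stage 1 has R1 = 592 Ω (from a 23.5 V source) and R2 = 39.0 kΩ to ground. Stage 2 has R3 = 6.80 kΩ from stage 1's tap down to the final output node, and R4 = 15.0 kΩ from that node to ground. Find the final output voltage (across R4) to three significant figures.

Stage 2 presents R3+R4 = 21800 Ω as a load on stage 1's tap.
Stage 1's lower leg becomes R2‖(R3+R4) = 13980 Ω, so V_mid = 23.5 × 13980/14580 = 22.55 V.
Stage 2 is itself unloaded: V_out = V_mid × R4/(R3+R4) = 22.55 × 15000/21800 = 15.5 V.

V_out ≈ 15.5 V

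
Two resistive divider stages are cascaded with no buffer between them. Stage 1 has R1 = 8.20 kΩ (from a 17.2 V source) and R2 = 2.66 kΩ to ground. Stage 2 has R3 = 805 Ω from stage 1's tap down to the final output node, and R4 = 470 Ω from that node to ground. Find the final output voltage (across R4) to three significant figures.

Stage 2 presents R3+R4 = 1275 Ω as a load on stage 1's tap.
Stage 1's lower leg becomes R2‖(R3+R4) = 861.9 Ω, so V_mid = 17.2 × 861.9/9062 = 1.636 V.
Stage 2 is itself unloaded: V_out = V_mid × R4/(R3+R4) = 1.636 × 470/1275 = 0.603 V.

V_out ≈ 0.603 V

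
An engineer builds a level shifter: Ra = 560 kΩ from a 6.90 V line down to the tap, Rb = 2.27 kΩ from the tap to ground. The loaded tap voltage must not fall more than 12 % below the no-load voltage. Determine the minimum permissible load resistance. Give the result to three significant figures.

R_L(min) ≈ 16.6 kΩ

Output resistance R_th = Ra‖Rb = (560 × 2.27)/562.3 = 2.261 kΩ.
The fractional drop is R_th/(R_th + R_L); requiring this ≤ 0.120 gives R_L ≥ R_th(1/0.120 − 1) = 2.261 × 7.333 = 16.6 kΩ.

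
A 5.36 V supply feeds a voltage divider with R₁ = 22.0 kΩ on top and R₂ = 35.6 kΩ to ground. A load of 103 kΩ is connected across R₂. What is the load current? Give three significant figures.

I_L ≈ 0.0284 mA

R₂‖R_L = 26.46 kΩ; V_out = 5.36 × 26.46/48.46 = 2.926 V.
I_L = V_out / R_L = 2.926 / 103 kΩ = 0.0284 mA.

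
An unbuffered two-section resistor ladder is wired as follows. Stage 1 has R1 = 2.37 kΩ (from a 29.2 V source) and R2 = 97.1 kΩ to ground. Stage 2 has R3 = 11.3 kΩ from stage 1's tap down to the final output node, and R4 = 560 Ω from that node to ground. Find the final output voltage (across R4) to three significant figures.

V_out ≈ 1.13 V

Stage 2 presents R3+R4 = 11860 Ω as a load on stage 1's tap.
Stage 1's lower leg becomes R2‖(R3+R4) = 10570 Ω, so V_mid = 29.2 × 10570/12940 = 23.85 V.
Stage 2 is itself unloaded: V_out = V_mid × R4/(R3+R4) = 23.85 × 560/11860 = 1.13 V.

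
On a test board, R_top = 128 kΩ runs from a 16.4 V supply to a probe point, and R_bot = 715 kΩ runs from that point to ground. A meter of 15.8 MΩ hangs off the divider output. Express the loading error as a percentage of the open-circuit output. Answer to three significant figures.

The divider's output (Thévenin) resistance is R_top‖R_bot = 108.6 kΩ.
Fractional drop under load = R_th/(R_th + R_L) = 108.6 / (108.6 + 15800) = 0.006824.
So the output falls by 0.682 %.

0.682 %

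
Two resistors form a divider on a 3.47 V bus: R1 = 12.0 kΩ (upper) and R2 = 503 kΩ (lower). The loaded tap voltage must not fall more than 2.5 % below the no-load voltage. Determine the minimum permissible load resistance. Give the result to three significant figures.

Output resistance R_th = R1‖R2 = (12.0 × 503)/515.0 = 11.72 kΩ.
The fractional drop is R_th/(R_th + R_L); requiring this ≤ 0.0250 gives R_L ≥ R_th(1/0.0250 − 1) = 11.72 × 39.00 = 457 kΩ.

R_L(min) ≈ 457 kΩ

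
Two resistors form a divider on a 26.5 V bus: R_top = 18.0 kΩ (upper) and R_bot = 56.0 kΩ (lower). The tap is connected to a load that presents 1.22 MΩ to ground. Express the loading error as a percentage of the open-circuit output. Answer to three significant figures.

1.10 %

The divider's output (Thévenin) resistance is R_top‖R_bot = 13.62 kΩ.
Fractional drop under load = R_th/(R_th + R_L) = 13.62 / (13.62 + 1220) = 0.01104.
So the output falls by 1.10 %.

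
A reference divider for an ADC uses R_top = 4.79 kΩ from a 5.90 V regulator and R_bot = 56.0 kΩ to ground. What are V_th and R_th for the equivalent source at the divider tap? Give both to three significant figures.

V_th is the open-circuit tap voltage: 5.90 × 56.0/(4.79 + 56.0) = 5.44 V.
With the supply zeroed, R_top and R_bot appear in parallel from the tap: R_th = R_top‖R_bot = (4.79 × 56.0)/60.79 = 4.41 kΩ.

V_th = 5.44 V, R_th = 4.41 kΩ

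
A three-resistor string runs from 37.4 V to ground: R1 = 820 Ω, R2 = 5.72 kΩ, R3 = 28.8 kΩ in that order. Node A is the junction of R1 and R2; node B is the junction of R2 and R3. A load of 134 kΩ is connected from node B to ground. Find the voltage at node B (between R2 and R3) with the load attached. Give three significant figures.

V ≈ 29.3 V

At node B, R3 is in parallel with the load: R3‖R_L = 23710 Ω.
Below node A the resistance is R2 + (R3‖R_L) = 29430 Ω, so V_A = 37.4 × 29430/30250 = 36.39 V.
Then V_B = V_A × (R3‖R_L)/(R2 + R3‖R_L) = 36.39 × 23710/29430 = 29.3 V.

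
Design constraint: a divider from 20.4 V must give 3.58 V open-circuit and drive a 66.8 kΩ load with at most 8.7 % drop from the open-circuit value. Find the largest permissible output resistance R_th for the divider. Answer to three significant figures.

Loading drop = R_th/(R_th + R_L) ≤ 0.0870, so R_th ≤ R_L · ε/(1−ε) = 66.8 kΩ × 0.0870/0.9130 = 6.37 kΩ.
(Any R1, R2 with R2/(R1+R2) = 0.175 and R1‖R2 ≤ 6.37 kΩ will meet the spec.)

R_th ≤ 6.37 kΩ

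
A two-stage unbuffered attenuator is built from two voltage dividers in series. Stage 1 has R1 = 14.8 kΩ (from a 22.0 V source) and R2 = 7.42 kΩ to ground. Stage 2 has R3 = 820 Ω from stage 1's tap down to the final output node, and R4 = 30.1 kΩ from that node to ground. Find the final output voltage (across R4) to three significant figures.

V_out ≈ 6.17 V

Stage 2 presents R3+R4 = 30920 Ω as a load on stage 1's tap.
Stage 1's lower leg becomes R2‖(R3+R4) = 5984 Ω, so V_mid = 22.0 × 5984/20780 = 6.334 V.
Stage 2 is itself unloaded: V_out = V_mid × R4/(R3+R4) = 6.334 × 30100/30920 = 6.17 V.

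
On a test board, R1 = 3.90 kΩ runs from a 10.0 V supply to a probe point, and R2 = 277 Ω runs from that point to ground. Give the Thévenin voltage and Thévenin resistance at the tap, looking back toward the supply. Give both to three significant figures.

V_th = 0.663 V, R_th = 259 Ω

V_th is the open-circuit tap voltage: 10.0 × 277/(3900 + 277) = 0.663 V.
With the supply zeroed, R1 and R2 appear in parallel from the tap: R_th = R1‖R2 = (3900 × 277)/4177 = 259 Ω.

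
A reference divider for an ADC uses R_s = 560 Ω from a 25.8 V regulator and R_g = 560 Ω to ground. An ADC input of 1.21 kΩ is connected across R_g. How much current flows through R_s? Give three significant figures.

I ≈ 27.4 mA

R_g‖R_L = 382.8 Ω, so the source sees R_s + R_g‖R_L = 942.8 Ω.
I = 25.8 V / 942.8 Ω = 27.4 mA.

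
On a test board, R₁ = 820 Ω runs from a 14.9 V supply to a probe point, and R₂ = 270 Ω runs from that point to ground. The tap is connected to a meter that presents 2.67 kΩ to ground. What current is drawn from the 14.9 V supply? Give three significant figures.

R₂‖R_L = 245.2 Ω, so the source sees R₁ + R₂‖R_L = 1065 Ω.
I = 14.9 V / 1065 Ω = 14.0 mA.

I ≈ 14.0 mA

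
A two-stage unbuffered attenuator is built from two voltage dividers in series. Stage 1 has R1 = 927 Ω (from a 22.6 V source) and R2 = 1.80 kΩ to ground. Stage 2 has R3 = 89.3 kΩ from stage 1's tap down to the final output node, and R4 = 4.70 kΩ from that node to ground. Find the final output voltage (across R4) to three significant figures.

Stage 2 presents R3+R4 = 94000 Ω as a load on stage 1's tap.
Stage 1's lower leg becomes R2‖(R3+R4) = 1766 Ω, so V_mid = 22.6 × 1766/2693 = 14.82 V.
Stage 2 is itself unloaded: V_out = V_mid × R4/(R3+R4) = 14.82 × 4700/94000 = 0.741 V.

V_out ≈ 0.741 V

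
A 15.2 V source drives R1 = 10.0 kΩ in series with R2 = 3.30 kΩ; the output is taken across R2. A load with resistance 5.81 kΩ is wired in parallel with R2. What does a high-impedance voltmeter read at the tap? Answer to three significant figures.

The load sits in parallel with R2: R2‖R_L = (3.30 × 5.81) / (3.30 + 5.81) = 2.105 kΩ.
V_out = 15.2 × 2.105 / (10.0 + 2.105) = 15.2 × 2.105/12.10 = 2.64 V.
(Unloaded it would have been 3.77 V.)

V_out ≈ 2.64 V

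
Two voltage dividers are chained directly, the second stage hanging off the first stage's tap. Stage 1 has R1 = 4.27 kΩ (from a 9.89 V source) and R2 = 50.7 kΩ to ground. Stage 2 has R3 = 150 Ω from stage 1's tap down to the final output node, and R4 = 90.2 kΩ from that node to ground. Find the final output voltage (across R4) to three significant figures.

V_out ≈ 8.73 V

Stage 2 presents R3+R4 = 90350 Ω as a load on stage 1's tap.
Stage 1's lower leg becomes R2‖(R3+R4) = 32480 Ω, so V_mid = 9.89 × 32480/36750 = 8.741 V.
Stage 2 is itself unloaded: V_out = V_mid × R4/(R3+R4) = 8.741 × 90200/90350 = 8.73 V.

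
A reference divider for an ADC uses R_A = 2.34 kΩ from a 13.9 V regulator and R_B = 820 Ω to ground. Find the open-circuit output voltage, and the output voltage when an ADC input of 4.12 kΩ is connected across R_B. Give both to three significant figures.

Unloaded: 3.61 V; loaded: 3.14 V

Open-circuit: V = 13.9 × 820/(2340 + 820) = 3.61 V.
With the load, R_B becomes R_B‖R_L = 683.9 Ω, so V = 13.9 × 683.9/3024 = 3.14 V.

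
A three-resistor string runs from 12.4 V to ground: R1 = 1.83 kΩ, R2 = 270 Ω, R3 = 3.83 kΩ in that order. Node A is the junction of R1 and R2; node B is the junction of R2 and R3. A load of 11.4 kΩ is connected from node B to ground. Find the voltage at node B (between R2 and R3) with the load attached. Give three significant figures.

At node B, R3 is in parallel with the load: R3‖R_L = 2867 Ω.
Below node A the resistance is R2 + (R3‖R_L) = 3137 Ω, so V_A = 12.4 × 3137/4967 = 7.831 V.
Then V_B = V_A × (R3‖R_L)/(R2 + R3‖R_L) = 7.831 × 2867/3137 = 7.16 V.

V ≈ 7.16 V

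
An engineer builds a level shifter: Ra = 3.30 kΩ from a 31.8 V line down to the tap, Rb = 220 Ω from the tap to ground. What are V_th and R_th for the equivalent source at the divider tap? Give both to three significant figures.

V_th is the open-circuit tap voltage: 31.8 × 220/(3300 + 220) = 1.99 V.
With the supply zeroed, Ra and Rb appear in parallel from the tap: R_th = Ra‖Rb = (3300 × 220)/3520 = 206 Ω.

V_th = 1.99 V, R_th = 206 Ω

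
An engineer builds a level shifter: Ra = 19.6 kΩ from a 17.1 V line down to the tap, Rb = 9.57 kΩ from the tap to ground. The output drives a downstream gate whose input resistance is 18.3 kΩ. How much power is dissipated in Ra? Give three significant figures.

Total resistance from the source is Ra + (Rb‖R_L) = 25.88 kΩ, so I = 17.1/25.88 kΩ = 0.6606 mA.
P = I²·Ra = (0.6606 mA)² × 19.6 kΩ = 8.55 mW.

P ≈ 8.55 mW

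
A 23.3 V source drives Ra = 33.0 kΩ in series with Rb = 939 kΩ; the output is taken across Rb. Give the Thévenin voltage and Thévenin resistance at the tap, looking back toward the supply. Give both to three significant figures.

V_th = 22.5 V, R_th = 31.9 kΩ

V_th is the open-circuit tap voltage: 23.3 × 939/(33.0 + 939) = 22.5 V.
With the supply zeroed, Ra and Rb appear in parallel from the tap: R_th = Ra‖Rb = (33.0 × 939)/972.0 = 31.9 kΩ.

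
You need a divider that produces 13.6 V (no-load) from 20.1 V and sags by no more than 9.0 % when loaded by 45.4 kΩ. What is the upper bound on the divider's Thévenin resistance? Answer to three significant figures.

R_th ≤ 4.49 kΩ

Loading drop = R_th/(R_th + R_L) ≤ 0.0900, so R_th ≤ R_L · ε/(1−ε) = 45.4 kΩ × 0.0900/0.9100 = 4.49 kΩ.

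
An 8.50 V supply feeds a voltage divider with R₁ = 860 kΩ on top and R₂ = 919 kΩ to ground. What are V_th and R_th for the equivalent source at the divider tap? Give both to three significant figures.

V_th = 4.39 V, R_th = 444 kΩ

V_th is the open-circuit tap voltage: 8.50 × 919/(860 + 919) = 4.39 V.
With the supply zeroed, R₁ and R₂ appear in parallel from the tap: R_th = R₁‖R₂ = (860 × 919)/1779 = 444 kΩ.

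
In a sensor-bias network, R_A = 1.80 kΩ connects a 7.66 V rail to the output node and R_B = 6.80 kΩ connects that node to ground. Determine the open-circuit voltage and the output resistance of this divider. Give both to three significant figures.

V_th is the open-circuit tap voltage: 7.66 × 6.80/(1.80 + 6.80) = 6.06 V.
With the supply zeroed, R_A and R_B appear in parallel from the tap: R_th = R_A‖R_B = (1.80 × 6.80)/8.600 = 1.42 kΩ.

V_th = 6.06 V, R_th = 1.42 kΩ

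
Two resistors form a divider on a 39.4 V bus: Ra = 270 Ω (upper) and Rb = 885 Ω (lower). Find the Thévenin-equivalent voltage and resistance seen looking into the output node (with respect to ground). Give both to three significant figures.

V_th = 30.2 V, R_th = 207 Ω

V_th is the open-circuit tap voltage: 39.4 × 885/(270 + 885) = 30.2 V.
With the supply zeroed, Ra and Rb appear in parallel from the tap: R_th = Ra‖Rb = (270 × 885)/1155 = 207 Ω.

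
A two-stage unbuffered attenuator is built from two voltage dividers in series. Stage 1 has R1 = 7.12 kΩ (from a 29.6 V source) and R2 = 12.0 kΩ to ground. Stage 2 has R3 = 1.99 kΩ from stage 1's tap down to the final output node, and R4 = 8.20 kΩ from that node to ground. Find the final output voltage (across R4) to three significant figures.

V_out ≈ 10.4 V

Stage 2 presents R3+R4 = 10.19 kΩ as a load on stage 1's tap.
Stage 1's lower leg becomes R2‖(R3+R4) = 5.511 kΩ, so V_mid = 29.6 × 5.511/12.63 = 12.91 V.
Stage 2 is itself unloaded: V_out = V_mid × R4/(R3+R4) = 12.91 × 8.20/10.19 = 10.4 V.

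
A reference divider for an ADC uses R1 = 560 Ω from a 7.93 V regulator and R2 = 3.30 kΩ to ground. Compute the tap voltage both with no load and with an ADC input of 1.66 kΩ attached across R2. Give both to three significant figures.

Open-circuit: V = 7.93 × 3300/(560 + 3300) = 6.78 V.
With the load, R2 becomes R2‖R_L = 1104 Ω, so V = 7.93 × 1104/1664 = 5.26 V.

Unloaded: 6.78 V; loaded: 5.26 V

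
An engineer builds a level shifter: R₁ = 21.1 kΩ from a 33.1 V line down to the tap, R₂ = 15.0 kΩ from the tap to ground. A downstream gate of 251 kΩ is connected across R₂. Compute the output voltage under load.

V_out ≈ 13.3 V

The load sits in parallel with R₂: R₂‖R_L = (15.0 × 251) / (15.0 + 251) = 14.15 kΩ.
V_out = 33.1 × 14.15 / (21.1 + 14.15) = 33.1 × 14.15/35.25 = 13.3 V.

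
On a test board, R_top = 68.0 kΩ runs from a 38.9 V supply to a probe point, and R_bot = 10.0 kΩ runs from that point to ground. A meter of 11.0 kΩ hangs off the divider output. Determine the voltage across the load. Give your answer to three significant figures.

V_out ≈ 2.78 V

The load sits in parallel with R_bot: R_bot‖R_L = (10.0 × 11.0) / (10.0 + 11.0) = 5.238 kΩ.
V_out = 38.9 × 5.238 / (68.0 + 5.238) = 38.9 × 5.238/73.24 = 2.78 V.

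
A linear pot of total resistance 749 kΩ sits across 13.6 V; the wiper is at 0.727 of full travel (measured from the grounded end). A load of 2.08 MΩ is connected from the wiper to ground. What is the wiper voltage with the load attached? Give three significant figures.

V ≈ 9.23 V

The wiper splits the pot into (1−α)R = 204.5 kΩ above and αR = 544.5 kΩ below.
Lower section ‖ load = 431.5 kΩ.
V_wiper = 13.6 × 431.5/(204.5 + 431.5) = 9.23 V.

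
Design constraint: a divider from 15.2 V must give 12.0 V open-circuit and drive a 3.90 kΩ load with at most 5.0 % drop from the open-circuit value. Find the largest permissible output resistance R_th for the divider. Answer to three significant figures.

Loading drop = R_th/(R_th + R_L) ≤ 0.0500, so R_th ≤ R_L · ε/(1−ε) = 3.90 kΩ × 0.0500/0.9500 = 205 Ω.

R_th ≤ 205 Ω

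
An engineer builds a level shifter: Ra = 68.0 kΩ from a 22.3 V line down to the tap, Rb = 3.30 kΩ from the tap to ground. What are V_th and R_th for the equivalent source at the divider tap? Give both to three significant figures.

V_th = 1.03 V, R_th = 3.15 kΩ

V_th is the open-circuit tap voltage: 22.3 × 3.30/(68.0 + 3.30) = 1.03 V.
With the supply zeroed, Ra and Rb appear in parallel from the tap: R_th = Ra‖Rb = (68.0 × 3.30)/71.30 = 3.15 kΩ.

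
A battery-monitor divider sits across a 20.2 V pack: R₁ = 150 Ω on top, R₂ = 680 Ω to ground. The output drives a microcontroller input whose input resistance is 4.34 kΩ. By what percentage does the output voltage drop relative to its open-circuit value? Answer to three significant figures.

2.75 %

The divider's output (Thévenin) resistance is R₁‖R₂ = 122.9 Ω.
Fractional drop under load = R_th/(R_th + R_L) = 122.9 / (122.9 + 4340) = 0.02754.
So the output falls by 2.75 %.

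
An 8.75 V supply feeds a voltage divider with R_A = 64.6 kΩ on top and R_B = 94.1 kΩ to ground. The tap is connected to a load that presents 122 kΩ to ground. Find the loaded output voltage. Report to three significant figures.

The load sits in parallel with R_B: R_B‖R_L = (94.1 × 122) / (94.1 + 122) = 53.12 kΩ.
V_out = 8.75 × 53.12 / (64.6 + 53.12) = 8.75 × 53.12/117.7 = 3.95 V.

V_out ≈ 3.95 V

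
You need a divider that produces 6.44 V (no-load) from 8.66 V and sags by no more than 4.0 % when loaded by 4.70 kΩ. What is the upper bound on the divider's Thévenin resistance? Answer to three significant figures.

R_th ≤ 196 Ω

Loading drop = R_th/(R_th + R_L) ≤ 0.0400, so R_th ≤ R_L · ε/(1−ε) = 4.70 kΩ × 0.0400/0.9600 = 196 Ω.
(Any R1, R2 with R2/(R1+R2) = 0.744 and R1‖R2 ≤ 196 Ω will meet the spec.)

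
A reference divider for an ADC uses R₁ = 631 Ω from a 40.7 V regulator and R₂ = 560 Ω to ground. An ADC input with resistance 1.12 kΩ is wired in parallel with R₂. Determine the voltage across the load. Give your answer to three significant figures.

V_out ≈ 15.1 V

The load sits in parallel with R₂: R₂‖R_L = (560 × 1120) / (560 + 1120) = 373.3 Ω.
V_out = 40.7 × 373.3 / (631 + 373.3) = 40.7 × 373.3/1004 = 15.1 V.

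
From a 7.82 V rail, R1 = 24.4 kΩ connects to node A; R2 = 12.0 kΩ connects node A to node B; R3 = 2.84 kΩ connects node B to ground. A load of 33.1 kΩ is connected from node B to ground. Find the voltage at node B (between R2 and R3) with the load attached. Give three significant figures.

V ≈ 0.524 V

At node B, R3 is in parallel with the load: R3‖R_L = 2.616 kΩ.
Below node A the resistance is R2 + (R3‖R_L) = 14.62 kΩ, so V_A = 7.82 × 14.62/39.02 = 2.929 V.
Then V_B = V_A × (R3‖R_L)/(R2 + R3‖R_L) = 2.929 × 2.616/14.62 = 0.524 V.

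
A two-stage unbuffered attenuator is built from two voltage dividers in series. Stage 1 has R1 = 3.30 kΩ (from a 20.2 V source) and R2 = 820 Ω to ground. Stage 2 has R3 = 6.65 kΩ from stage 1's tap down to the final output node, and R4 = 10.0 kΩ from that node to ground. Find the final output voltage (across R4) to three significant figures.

Stage 2 presents R3+R4 = 16650 Ω as a load on stage 1's tap.
Stage 1's lower leg becomes R2‖(R3+R4) = 781.5 Ω, so V_mid = 20.2 × 781.5/4082 = 3.868 V.
Stage 2 is itself unloaded: V_out = V_mid × R4/(R3+R4) = 3.868 × 10000/16650 = 2.32 V.

V_out ≈ 2.32 V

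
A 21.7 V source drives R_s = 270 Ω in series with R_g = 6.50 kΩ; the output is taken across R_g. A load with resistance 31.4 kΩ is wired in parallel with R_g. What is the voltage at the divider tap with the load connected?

V_out ≈ 20.7 V

The load sits in parallel with R_g: R_g‖R_L = (6500 × 31400) / (6500 + 31400) = 5385 Ω.
V_out = 21.7 × 5385 / (270 + 5385) = 21.7 × 5385/5655 = 20.7 V.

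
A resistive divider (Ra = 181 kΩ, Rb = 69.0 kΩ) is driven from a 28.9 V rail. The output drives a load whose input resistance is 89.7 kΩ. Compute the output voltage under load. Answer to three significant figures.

The load sits in parallel with Rb: Rb‖R_L = (69.0 × 89.7) / (69.0 + 89.7) = 39.00 kΩ.
V_out = 28.9 × 39.00 / (181 + 39.00) = 28.9 × 39.00/220.0 = 5.12 V.

V_out ≈ 5.12 V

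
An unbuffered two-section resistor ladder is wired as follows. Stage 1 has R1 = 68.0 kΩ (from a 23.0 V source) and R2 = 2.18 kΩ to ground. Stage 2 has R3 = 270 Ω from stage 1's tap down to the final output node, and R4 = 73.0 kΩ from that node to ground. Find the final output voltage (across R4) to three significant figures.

V_out ≈ 0.692 V

Stage 2 presents R3+R4 = 73270 Ω as a load on stage 1's tap.
Stage 1's lower leg becomes R2‖(R3+R4) = 2117 Ω, so V_mid = 23.0 × 2117/70120 = 0.6944 V.
Stage 2 is itself unloaded: V_out = V_mid × R4/(R3+R4) = 0.6944 × 73000/73270 = 0.692 V.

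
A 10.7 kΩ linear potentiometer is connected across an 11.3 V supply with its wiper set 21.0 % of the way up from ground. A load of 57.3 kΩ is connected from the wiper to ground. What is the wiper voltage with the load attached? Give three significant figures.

V ≈ 2.30 V

The wiper splits the pot into (1−α)R = 8.453 kΩ above and αR = 2.247 kΩ below.
Lower section ‖ load = 2.162 kΩ.
V_wiper = 11.3 × 2.162/(8.453 + 2.162) = 2.30 V.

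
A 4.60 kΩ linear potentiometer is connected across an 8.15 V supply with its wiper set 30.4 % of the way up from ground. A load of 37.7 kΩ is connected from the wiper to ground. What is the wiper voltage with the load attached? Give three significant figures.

V ≈ 2.42 V

The wiper splits the pot into (1−α)R = 3.202 kΩ above and αR = 1.398 kΩ below.
Lower section ‖ load = 1.348 kΩ.
V_wiper = 8.15 × 1.348/(3.202 + 1.348) = 2.42 V.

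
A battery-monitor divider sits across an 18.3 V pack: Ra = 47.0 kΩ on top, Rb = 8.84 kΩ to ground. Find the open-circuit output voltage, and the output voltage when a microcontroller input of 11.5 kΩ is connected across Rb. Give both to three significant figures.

Unloaded: 2.90 V; loaded: 1.76 V

Open-circuit: V = 18.3 × 8.84/(47.0 + 8.84) = 2.90 V.
With the load, Rb becomes Rb‖R_L = 4.998 kΩ, so V = 18.3 × 4.998/52.00 = 1.76 V.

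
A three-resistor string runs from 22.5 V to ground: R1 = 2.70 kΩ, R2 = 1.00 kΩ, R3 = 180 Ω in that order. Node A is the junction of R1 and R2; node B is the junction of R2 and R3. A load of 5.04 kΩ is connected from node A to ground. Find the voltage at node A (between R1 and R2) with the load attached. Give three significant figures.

Below node A the series string R2+R3 = 1180 Ω sits in parallel with the 5040 Ω load: 956.1 Ω.
V_A = 22.5 × 956.1/(2700 + 956.1) = 5.88 V.

V ≈ 5.88 V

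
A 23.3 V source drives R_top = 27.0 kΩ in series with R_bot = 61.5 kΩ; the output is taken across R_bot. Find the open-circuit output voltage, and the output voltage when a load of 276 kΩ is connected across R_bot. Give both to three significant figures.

Open-circuit: V = 23.3 × 61.5/(27.0 + 61.5) = 16.2 V.
With the load, R_bot becomes R_bot‖R_L = 50.29 kΩ, so V = 23.3 × 50.29/77.29 = 15.2 V.

Unloaded: 16.2 V; loaded: 15.2 V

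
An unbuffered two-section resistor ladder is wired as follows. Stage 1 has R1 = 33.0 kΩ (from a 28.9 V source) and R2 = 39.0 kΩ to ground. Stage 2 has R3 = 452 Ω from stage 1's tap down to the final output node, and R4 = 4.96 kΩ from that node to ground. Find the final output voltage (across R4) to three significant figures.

Stage 2 presents R3+R4 = 5412 Ω as a load on stage 1's tap.
Stage 1's lower leg becomes R2‖(R3+R4) = 4752 Ω, so V_mid = 28.9 × 4752/37750 = 3.638 V.
Stage 2 is itself unloaded: V_out = V_mid × R4/(R3+R4) = 3.638 × 4960/5412 = 3.33 V.

V_out ≈ 3.33 V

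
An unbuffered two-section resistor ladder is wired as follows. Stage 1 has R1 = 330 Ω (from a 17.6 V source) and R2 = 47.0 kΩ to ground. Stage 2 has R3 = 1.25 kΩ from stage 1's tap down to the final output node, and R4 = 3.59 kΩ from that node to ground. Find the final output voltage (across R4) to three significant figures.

V_out ≈ 12.1 V

Stage 2 presents R3+R4 = 4840 Ω as a load on stage 1's tap.
Stage 1's lower leg becomes R2‖(R3+R4) = 4388 Ω, so V_mid = 17.6 × 4388/4718 = 16.37 V.
Stage 2 is itself unloaded: V_out = V_mid × R4/(R3+R4) = 16.37 × 3590/4840 = 12.1 V.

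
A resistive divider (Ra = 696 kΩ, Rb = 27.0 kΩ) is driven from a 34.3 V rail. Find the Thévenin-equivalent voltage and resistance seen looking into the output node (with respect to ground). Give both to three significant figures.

V_th = 1.28 V, R_th = 26.0 kΩ

V_th is the open-circuit tap voltage: 34.3 × 27.0/(696 + 27.0) = 1.28 V.
With the supply zeroed, Ra and Rb appear in parallel from the tap: R_th = Ra‖Rb = (696 × 27.0)/723.0 = 26.0 kΩ.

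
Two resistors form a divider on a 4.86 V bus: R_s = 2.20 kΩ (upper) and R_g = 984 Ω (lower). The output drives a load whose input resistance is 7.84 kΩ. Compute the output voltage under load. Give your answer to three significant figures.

The load sits in parallel with R_g: R_g‖R_L = (984 × 7840) / (984 + 7840) = 874.3 Ω.
V_out = 4.86 × 874.3 / (2200 + 874.3) = 4.86 × 874.3/3074 = 1.38 V.
(Unloaded it would have been 1.50 V.)

V_out ≈ 1.38 V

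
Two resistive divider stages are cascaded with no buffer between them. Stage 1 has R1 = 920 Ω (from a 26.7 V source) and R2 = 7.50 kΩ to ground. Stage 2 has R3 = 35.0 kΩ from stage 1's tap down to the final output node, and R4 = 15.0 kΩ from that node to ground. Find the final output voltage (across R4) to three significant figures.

V_out ≈ 7.02 V

Stage 2 presents R3+R4 = 50000 Ω as a load on stage 1's tap.
Stage 1's lower leg becomes R2‖(R3+R4) = 6522 Ω, so V_mid = 26.7 × 6522/7442 = 23.40 V.
Stage 2 is itself unloaded: V_out = V_mid × R4/(R3+R4) = 23.40 × 15000/50000 = 7.02 V.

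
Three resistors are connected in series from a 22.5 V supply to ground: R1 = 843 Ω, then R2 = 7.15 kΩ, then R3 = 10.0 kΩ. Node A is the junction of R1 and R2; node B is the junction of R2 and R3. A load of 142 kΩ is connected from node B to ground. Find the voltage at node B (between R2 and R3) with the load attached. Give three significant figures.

At node B, R3 is in parallel with the load: R3‖R_L = 9342 Ω.
Below node A the resistance is R2 + (R3‖R_L) = 16490 Ω, so V_A = 22.5 × 16490/17340 = 21.41 V.
Then V_B = V_A × (R3‖R_L)/(R2 + R3‖R_L) = 21.41 × 9342/16490 = 12.1 V.

V ≈ 12.1 V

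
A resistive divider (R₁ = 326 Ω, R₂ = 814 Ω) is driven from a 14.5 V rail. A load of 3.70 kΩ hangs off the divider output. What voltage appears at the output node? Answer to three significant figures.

V_out ≈ 9.74 V

The load sits in parallel with R₂: R₂‖R_L = (814 × 3700) / (814 + 3700) = 667.2 Ω.
V_out = 14.5 × 667.2 / (326 + 667.2) = 14.5 × 667.2/993.2 = 9.74 V.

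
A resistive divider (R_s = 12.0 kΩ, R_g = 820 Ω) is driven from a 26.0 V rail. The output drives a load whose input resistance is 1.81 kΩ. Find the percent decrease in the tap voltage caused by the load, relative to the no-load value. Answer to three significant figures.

29.8 %

The divider's output (Thévenin) resistance is R_s‖R_g = 767.6 Ω.
Fractional drop under load = R_th/(R_th + R_L) = 767.6 / (767.6 + 1810) = 0.2978.
So the output falls by 29.8 %.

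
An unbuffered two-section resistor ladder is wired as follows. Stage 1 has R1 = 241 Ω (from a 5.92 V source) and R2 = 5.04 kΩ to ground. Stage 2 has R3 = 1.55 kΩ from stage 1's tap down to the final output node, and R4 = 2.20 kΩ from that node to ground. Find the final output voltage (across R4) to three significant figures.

V_out ≈ 3.12 V

Stage 2 presents R3+R4 = 3750 Ω as a load on stage 1's tap.
Stage 1's lower leg becomes R2‖(R3+R4) = 2150 Ω, so V_mid = 5.92 × 2150/2391 = 5.323 V.
Stage 2 is itself unloaded: V_out = V_mid × R4/(R3+R4) = 5.323 × 2200/3750 = 3.12 V.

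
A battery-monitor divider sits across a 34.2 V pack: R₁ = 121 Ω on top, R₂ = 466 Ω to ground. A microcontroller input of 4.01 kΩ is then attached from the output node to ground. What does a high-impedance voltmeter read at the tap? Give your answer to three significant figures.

V_out ≈ 26.5 V

The load sits in parallel with R₂: R₂‖R_L = (466 × 4010) / (466 + 4010) = 417.5 Ω.
V_out = 34.2 × 417.5 / (121 + 417.5) = 34.2 × 417.5/538.5 = 26.5 V.
(Unloaded it would have been 27.2 V.)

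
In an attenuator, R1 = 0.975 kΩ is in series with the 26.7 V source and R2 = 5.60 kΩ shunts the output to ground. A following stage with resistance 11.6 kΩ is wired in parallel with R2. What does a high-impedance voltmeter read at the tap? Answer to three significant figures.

The load sits in parallel with R2: R2‖R_L = (5600 × 11600) / (5600 + 11600) = 3777 Ω.
V_out = 26.7 × 3777 / (975 + 3777) = 26.7 × 3777/4752 = 21.2 V.

V_out ≈ 21.2 V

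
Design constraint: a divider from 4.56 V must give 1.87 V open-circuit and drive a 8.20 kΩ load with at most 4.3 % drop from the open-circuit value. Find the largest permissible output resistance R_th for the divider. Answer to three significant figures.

Loading drop = R_th/(R_th + R_L) ≤ 0.0430, so R_th ≤ R_L · ε/(1−ε) = 8.20 kΩ × 0.0430/0.9570 = 368 Ω.

R_th ≤ 368 Ω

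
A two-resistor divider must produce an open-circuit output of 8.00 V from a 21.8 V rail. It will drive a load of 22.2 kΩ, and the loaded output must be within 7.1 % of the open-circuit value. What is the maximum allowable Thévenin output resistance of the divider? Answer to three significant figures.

Loading drop = R_th/(R_th + R_L) ≤ 0.0710, so R_th ≤ R_L · ε/(1−ε) = 22.2 kΩ × 0.0710/0.9290 = 1.70 kΩ.
(Any R1, R2 with R2/(R1+R2) = 0.367 and R1‖R2 ≤ 1.70 kΩ will meet the spec.)

R_th ≤ 1.70 kΩ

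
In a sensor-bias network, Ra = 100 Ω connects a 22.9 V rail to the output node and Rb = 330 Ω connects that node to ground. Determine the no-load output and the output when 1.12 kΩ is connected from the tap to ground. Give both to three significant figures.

Open-circuit: V = 22.9 × 330/(100 + 330) = 17.6 V.
With the load, Rb becomes Rb‖R_L = 254.9 Ω, so V = 22.9 × 254.9/354.9 = 16.4 V.

Unloaded: 17.6 V; loaded: 16.4 V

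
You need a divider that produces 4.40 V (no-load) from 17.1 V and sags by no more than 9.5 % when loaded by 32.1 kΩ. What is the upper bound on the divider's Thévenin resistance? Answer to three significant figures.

Loading drop = R_th/(R_th + R_L) ≤ 0.0950, so R_th ≤ R_L · ε/(1−ε) = 32.1 kΩ × 0.0950/0.9050 = 3.37 kΩ.

R_th ≤ 3.37 kΩ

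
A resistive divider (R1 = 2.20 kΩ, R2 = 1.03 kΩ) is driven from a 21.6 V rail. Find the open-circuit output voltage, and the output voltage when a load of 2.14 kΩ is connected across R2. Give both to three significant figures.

Open-circuit: V = 21.6 × 1.03/(2.20 + 1.03) = 6.89 V.
With the load, R2 becomes R2‖R_L = 0.6953 kΩ, so V = 21.6 × 0.6953/2.895 = 5.19 V.

Unloaded: 6.89 V; loaded: 5.19 V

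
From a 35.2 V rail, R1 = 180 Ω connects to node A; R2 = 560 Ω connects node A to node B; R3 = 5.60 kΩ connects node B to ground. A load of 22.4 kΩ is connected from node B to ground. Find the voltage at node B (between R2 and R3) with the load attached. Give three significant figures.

V ≈ 30.2 V

At node B, R3 is in parallel with the load: R3‖R_L = 4480 Ω.
Below node A the resistance is R2 + (R3‖R_L) = 5040 Ω, so V_A = 35.2 × 5040/5220 = 33.99 V.
Then V_B = V_A × (R3‖R_L)/(R2 + R3‖R_L) = 33.99 × 4480/5040 = 30.2 V.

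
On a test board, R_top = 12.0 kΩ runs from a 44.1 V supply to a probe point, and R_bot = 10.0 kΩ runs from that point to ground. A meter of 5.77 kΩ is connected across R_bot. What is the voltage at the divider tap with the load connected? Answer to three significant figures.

The load sits in parallel with R_bot: R_bot‖R_L = (10.0 × 5.77) / (10.0 + 5.77) = 3.659 kΩ.
V_out = 44.1 × 3.659 / (12.0 + 3.659) = 44.1 × 3.659/15.66 = 10.3 V.

V_out ≈ 10.3 V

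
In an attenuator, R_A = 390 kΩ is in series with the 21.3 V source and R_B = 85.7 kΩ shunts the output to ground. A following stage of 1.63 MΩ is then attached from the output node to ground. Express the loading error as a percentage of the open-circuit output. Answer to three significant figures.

The divider's output (Thévenin) resistance is R_A‖R_B = 70.26 kΩ.
Fractional drop under load = R_th/(R_th + R_L) = 70.26 / (70.26 + 1630) = 0.04132.
So the output falls by 4.13 %.

4.13 %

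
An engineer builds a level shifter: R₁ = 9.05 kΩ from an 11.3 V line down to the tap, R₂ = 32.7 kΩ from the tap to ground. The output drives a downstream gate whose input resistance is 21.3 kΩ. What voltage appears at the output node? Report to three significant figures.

V_out ≈ 6.64 V

The load sits in parallel with R₂: R₂‖R_L = (32.7 × 21.3) / (32.7 + 21.3) = 12.90 kΩ.
V_out = 11.3 × 12.90 / (9.05 + 12.90) = 11.3 × 12.90/21.95 = 6.64 V.
(Unloaded it would have been 8.85 V.)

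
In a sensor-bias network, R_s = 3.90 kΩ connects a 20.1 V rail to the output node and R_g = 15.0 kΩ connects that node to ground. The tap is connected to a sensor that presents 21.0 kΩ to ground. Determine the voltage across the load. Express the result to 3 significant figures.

The load sits in parallel with R_g: R_g‖R_L = (15.0 × 21.0) / (15.0 + 21.0) = 8.750 kΩ.
V_out = 20.1 × 8.750 / (3.90 + 8.750) = 20.1 × 8.750/12.65 = 13.9 V.

V_out ≈ 13.9 V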